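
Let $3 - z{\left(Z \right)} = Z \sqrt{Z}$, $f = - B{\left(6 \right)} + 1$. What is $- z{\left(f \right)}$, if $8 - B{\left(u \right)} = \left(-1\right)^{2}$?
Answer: $-3 - 6 i \sqrt{6} \approx -3.0 - 14.697 i$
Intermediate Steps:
$B{\left(u \right)} = 7$ ($B{\left(u \right)} = 8 - \left(-1\right)^{2} = 8 - 1 = 7$)
$f = -6$ ($f = \left(-1\right) 7 + 1 = -7 + 1 = -6$)
$z{\left(Z \right)} = 3 - Z^{\frac{3}{2}}$ ($z{\left(Z \right)} = 3 - Z \sqrt{Z} = 3 - Z^{\frac{3}{2}}$)
$- z{\left(f \right)} = - (3 - \left(-6\right)^{\frac{3}{2}}) = - (3 - - 6 i \sqrt{6}) = - (3 + 6 i \sqrt{6}) = -3 - 6 i \sqrt{6}$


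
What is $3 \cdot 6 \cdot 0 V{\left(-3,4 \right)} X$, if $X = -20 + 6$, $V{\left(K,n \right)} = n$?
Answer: $0$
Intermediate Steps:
$X = -14$
$3 \cdot 6 \cdot 0 V{\left(-3,4 \right)} X = 3 \cdot 6 \cdot 0 \cdot 4 \left(-14\right) = 18 \cdot 0 \cdot 4 \left(-14\right) = 0 \cdot 4 \left(-14\right) = 0 \left(-14\right) = 0$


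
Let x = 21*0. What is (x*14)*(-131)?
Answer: 0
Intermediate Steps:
x = 0
(x*14)*(-131) = (0*14)*(-131) = 0*(-131) = 0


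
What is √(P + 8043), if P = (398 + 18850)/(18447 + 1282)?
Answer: √3130984309755/19729 ≈ 89.688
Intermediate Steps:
P = 19248/19729 ≈ 0.97562
√(P + 8043) = √(19248/19729 + 8043) = √(158699595/19729) = √3130984309755/19729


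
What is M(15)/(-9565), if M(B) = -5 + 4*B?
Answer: -11/1913 ≈ -0.0057501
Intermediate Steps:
M(15)/(-9565) = (-5 + 4*15)/(-9565) = (-5 + 60)*(-1/9565) = 55*(-1/9565) = -11/1913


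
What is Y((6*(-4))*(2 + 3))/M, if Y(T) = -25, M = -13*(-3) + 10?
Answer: -25/49 ≈ -0.51020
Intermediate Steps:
M = 49 (M = 39 + 10 = 49)
Y((6*(-4))*(2 + 3))/M = -25/49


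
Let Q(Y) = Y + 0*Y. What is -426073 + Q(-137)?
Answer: -426210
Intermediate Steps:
Q(Y) = Y (Q(Y) = Y + 0 = Y)
-426073 + Q(-137) = -426073 - 137 = -426210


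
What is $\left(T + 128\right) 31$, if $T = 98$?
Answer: $7006$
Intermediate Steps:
$\left(T + 128\right) 31 = \left(98 + 128\right) 31 = 226 \cdot 31 = 7006$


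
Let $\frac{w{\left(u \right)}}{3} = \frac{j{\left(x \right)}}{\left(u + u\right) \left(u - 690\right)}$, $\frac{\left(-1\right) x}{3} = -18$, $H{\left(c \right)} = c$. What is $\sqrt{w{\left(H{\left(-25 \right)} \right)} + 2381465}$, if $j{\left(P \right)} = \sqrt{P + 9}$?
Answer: $\frac{\sqrt{121746444462500 + 12870 \sqrt{7}}}{7150} \approx 1543.2$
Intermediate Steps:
$x = 54$ ($x = \left(-3\right) \left(-18\right) = 54$)
$j{\left(P \right)} = \sqrt{9 + P}$
$w{\left(u \right)} = \frac{9 \sqrt{7}}{2 u \left(-690 + u\right)}$ ($w{\left(u \right)} = 3 \frac{\sqrt{9 + 54}}{\left(u + u\right) \left(u - 690\right)} = 3 \frac{\sqrt{63}}{2 u \left(-690 + u\right)} = 3 \frac{3 \sqrt{7}}{2 u \left(-690 + u\right)} = \frac{9 \sqrt{7}}{2 u \left(-690 + u\right)}$)
$\sqrt{w{\left(H{\left(-25 \right)} \right)} + 2381465} = \sqrt{\frac{9 \sqrt{7}}{2 \left(-25\right) \left(-690 - 25\right)} + 2381465} = \sqrt{\frac{9}{2} \sqrt{7} \left(- \frac{1}{25}\right) \frac{1}{-715} + 2381465} = \sqrt{\frac{9}{2} \sqrt{7} \left(- \frac{1}{25}\right) \left(- \frac{1}{715}\right) + 2381465} = \sqrt{\frac{9 \sqrt{7}}{35750} + 2381465} = \sqrt{2381465 + \frac{9 \sqrt{7}}{35750}}$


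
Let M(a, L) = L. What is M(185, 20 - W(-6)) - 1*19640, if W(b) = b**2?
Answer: -19656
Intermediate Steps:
M(185, 20 - W(-6)) - 1*19640 = (20 - 1*(-6)**2) - 1*19640 = (20 - 1*36) - 19640 = (20 - 36) - 19640 = -16 - 19640 = -19656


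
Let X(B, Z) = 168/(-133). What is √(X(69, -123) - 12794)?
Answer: I*√4619090/19 ≈ 113.12*I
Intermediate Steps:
X(B, Z) = -24/19 (X(B, Z) = 168*(-1/133) = -24/19)
√(X(69, -123) - 12794) = √(-24/19 - 12794) = √(-243110/19) = I*√4619090/19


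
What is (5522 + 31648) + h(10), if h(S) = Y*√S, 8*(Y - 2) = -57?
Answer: 37170 - 41*√10/8 ≈ 37154.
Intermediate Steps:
Y = -41/8 (Y = 2 + (⅛)*(-57) = 2 - 57/8 = -41/8 ≈ -5.1250)
h(S) = -41*√S/8
(5522 + 31648) + h(10) = (5522 + 31648) - 41*√10/8 = 37170 - 41*√10/8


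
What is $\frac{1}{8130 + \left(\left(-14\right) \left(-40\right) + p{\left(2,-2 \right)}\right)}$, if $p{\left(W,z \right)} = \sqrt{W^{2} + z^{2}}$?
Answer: $\frac{4345}{37758046} - \frac{\sqrt{2}}{37758046} \approx 0.00011504$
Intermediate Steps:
$\frac{1}{8130 + \left(\left(-14\right) \left(-40\right) + p{\left(2,-2 \right)}\right)} = \frac{1}{8130 + \left(\left(-14\right) \left(-40\right) + \sqrt{2^{2} + \left(-2\right)^{2}}\right)} = \frac{1}{8130 + \left(560 + \sqrt{4 + 4}\right)} = \frac{1}{8130 + \left(560 + \sqrt{8}\right)} = \frac{1}{8130 + \left(560 + 2 \sqrt{2}\right)} = \frac{1}{8690 + 2 \sqrt{2}}$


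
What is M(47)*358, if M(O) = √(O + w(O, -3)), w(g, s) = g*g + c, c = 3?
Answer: 1074*√251 ≈ 17015.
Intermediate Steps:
w(g, s) = 3 + g² (w(g, s) = g*g + 3 = g² + 3 = 3 + g²)
M(O) = √(3 + O + O²) (M(O) = √(O + (3 + O²)) = √(3 + O + O²))
M(47)*358 = √(3 + 47 + 47²)*358 = √(3 + 47 + 2209)*358 = √2259*358 = (3*√251)*358 = 1074*√251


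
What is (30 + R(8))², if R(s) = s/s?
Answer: 961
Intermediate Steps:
R(s) = 1
(30 + R(8))² = (30 + 1)² = 31² = 961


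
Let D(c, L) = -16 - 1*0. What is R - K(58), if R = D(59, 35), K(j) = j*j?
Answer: -3380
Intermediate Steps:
K(j) = j²
D(c, L) = -16 (D(c, L) = -16 + 0 = -16)
R = -16
R - K(58) = -16 - 1*58² = -16 - 1*3364 = -16 - 3364 = -3380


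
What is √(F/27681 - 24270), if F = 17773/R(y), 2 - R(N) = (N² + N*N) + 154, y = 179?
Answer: I*√76729657905939848623962/1778061354 ≈ 155.79*I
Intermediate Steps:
R(N) = -152 - 2*N² (R(N) = 2 - ((N² + N*N) + 154) = 2 - ((N² + N²) + 154) = 2 - (2*N² + 154) = 2 - (154 + 2*N²) = 2 + (-154 - 2*N²) = -152 - 2*N²)
F = -17773/64234 (F = 17773/(-152 - 2*179²) = 17773/(-152 - 2*32041) = 17773/(-152 - 64082) = 17773/(-64234) = 17773*(-1/64234) = -17773/64234 ≈ -0.27669)
√(F/27681 - 24270) = √(-17773/64234/27681 - 24270) = √(-17773/64234*1/27681 - 24270) = √(-17773/1778061354 - 24270) = √(-43153549079353/1778061354) = I*√76729657905939848623962/1778061354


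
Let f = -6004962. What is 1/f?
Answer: -1/6004962 ≈ -1.6653e-7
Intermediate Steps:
1/f = 1/(-6004962) = -1/6004962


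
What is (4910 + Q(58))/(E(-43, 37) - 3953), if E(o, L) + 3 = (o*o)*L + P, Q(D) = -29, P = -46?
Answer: 4881/64411 ≈ 0.075779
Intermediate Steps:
E(o, L) = -49 + L*o² (E(o, L) = -3 + ((o*o)*L - 46) = -3 + (o²*L - 46) = -3 + (L*o² - 46) = -3 + (-46 + L*o²) = -49 + L*o²)
(4910 + Q(58))/(E(-43, 37) - 3953) = (4910 - 29)/((-49 + 37*(-43)²) - 3953) = 4881/((-49 + 37*1849) - 3953) = 4881/((-49 + 68413) - 3953) = 4881/(68364 - 3953) = 4881/64411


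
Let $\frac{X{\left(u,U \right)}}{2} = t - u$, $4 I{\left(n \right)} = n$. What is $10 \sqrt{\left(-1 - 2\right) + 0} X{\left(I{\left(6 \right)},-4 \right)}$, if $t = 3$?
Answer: $30 i \sqrt{3} \approx 51.962 i$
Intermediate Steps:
$I{\left(n \right)} = \frac{n}{4}$
$X{\left(u,U \right)} = 6 - 2 u$ ($X{\left(u,U \right)} = 2 \left(3 - u\right) = 6 - 2 u$)
$10 \sqrt{\left(-1 - 2\right) + 0} X{\left(I{\left(6 \right)},-4 \right)} = 10 \sqrt{\left(-1 - 2\right) + 0} \left(6 - 2 \cdot \frac{1}{4} \cdot 6\right) = 10 \sqrt{\left(-1 - 2\right) + 0} \left(6 - 3\right) = 10 \sqrt{-3 + 0} \left(6 - 3\right) = 10 \sqrt{-3} \cdot 3 = 10 i \sqrt{3} \cdot 3 = 30 i \sqrt{3}$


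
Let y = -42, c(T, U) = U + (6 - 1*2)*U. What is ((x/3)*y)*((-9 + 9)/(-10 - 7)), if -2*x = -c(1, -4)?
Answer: 0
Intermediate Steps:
c(T, U) = 5*U (c(T, U) = U + (6 - 2)*U = U + 4*U = 5*U)
x = -10 (x = -(-1)*5*(-4)/2 = -(-1)*(-20)/2 = -1/2*20 = -10)
((x/3)*y)*((-9 + 9)/(-10 - 7)) = (-10/3*(-42))*((-9 + 9)/(-10 - 7)) = (-10*1/3*(-42))*(0/(-17)) = (-10/3*(-42))*(0*(-1/17)) = 140*0 = 0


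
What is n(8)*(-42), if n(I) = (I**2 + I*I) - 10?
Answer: -4956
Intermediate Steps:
n(I) = -10 + 2*I**2 (n(I) = (I**2 + I**2) - 10 = 2*I**2 - 10 = -10 + 2*I**2)
n(8)*(-42) = (-10 + 2*8**2)*(-42) = (-10 + 2*64)*(-42) = (-10 + 128)*(-42) = 118*(-42) = -4956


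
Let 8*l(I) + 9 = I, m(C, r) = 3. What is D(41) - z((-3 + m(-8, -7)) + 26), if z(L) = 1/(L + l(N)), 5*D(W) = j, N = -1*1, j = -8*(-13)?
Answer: 10276/495 ≈ 20.760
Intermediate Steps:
j = 104
N = -1
D(W) = 104/5 (D(W) = (⅕)*104 = 104/5)
l(I) = -9/8 + I/8
z(L) = 1/(-5/4 + L) (z(L) = 1/(L + (-9/8 + (⅛)*(-1))) = 1/(L + (-9/8 - ⅛)) = 1/(L - 5/4) = 1/(-5/4 + L))
D(41) - z((-3 + m(-8, -7)) + 26) = 104/5 - 4/(-5 + 4*((-3 + 3) + 26)) = 104/5 - 4/(-5 + 4*(0 + 26)) = 104/5 - 4/(-5 + 4*26) = 104/5 - 4/(-5 + 104) = 104/5 - 4/99 = 10276/495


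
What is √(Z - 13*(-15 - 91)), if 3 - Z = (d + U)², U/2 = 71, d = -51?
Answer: 10*I*√69 ≈ 83.066*I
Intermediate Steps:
U = 142 (U = 2*71 = 142)
Z = -8278 (Z = 3 - (-51 + 142)² = 3 - 1*91² = 3 - 1*8281 = 3 - 8281 = -8278)
√(Z - 13*(-15 - 91)) = √(-8278 - 13*(-15 - 91)) = √(-8278 - 13*(-106)) = √(-8278 + 1378) = √(-6900) = 10*I*√69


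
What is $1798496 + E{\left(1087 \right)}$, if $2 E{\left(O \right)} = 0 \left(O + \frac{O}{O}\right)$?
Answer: $1798496$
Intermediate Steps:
$E{\left(O \right)} = 0$ ($E{\left(O \right)} = \frac{0 \left(O + \frac{O}{O}\right)}{2} = \frac{0 \left(O + 1\right)}{2} = \frac{0 \left(1 + O\right)}{2} = \frac{1}{2} \cdot 0 = 0$)
$1798496 + E{\left(1087 \right)} = 1798496 + 0 = 1798496$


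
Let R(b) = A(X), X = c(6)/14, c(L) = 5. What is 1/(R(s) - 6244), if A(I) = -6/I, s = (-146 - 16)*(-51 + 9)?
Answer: -5/31304 ≈ -0.00015972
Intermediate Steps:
s = 6804 (s = -162*(-42) = 6804)
X = 5/14 ≈ 0.35714
R(b) = -84/5 (R(b) = -6/5/14 = -6*14/5 = -84/5)
1/(R(s) - 6244) = 1/(-84/5 - 6244) = 1/(-31304/5) = -5/31304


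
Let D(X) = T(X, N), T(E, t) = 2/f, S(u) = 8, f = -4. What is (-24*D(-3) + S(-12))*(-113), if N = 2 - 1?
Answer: -2260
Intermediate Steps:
N = 1
T(E, t) = -½ (T(E, t) = 2/(-4) = 2*(-¼) = -½)
D(X) = -½
(-24*D(-3) + S(-12))*(-113) = (-24*(-½) + 8)*(-113) = (12 + 8)*(-113) = 20*(-113) = -2260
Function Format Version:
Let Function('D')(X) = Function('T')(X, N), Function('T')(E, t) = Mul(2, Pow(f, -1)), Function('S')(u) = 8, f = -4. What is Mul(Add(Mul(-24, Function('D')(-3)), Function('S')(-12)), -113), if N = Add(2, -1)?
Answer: -2260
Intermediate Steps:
N = 1
Function('T')(E, t) = Rational(-1, 2) (Function('T')(E, t) = Mul(2, Pow(-4, -1)) = Mul(2, Rational(-1, 4)) = Rational(-1, 2))
Function('D')(X) = Rational(-1, 2)
Mul(Add(Mul(-24, Function('D')(-3)), Function('S')(-12)), -113) = Mul(Add(Mul(-24, Rational(-1, 2)), 8), -113) = Mul(Add(12, 8), -113) = Mul(20, -113) = -2260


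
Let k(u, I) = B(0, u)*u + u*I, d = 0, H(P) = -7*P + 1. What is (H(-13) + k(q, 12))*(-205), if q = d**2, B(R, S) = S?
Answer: -18860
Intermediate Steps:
H(P) = 1 - 7*P
q = 0 (q = 0**2 = 0)
k(u, I) = u**2 + I*u (k(u, I) = u*u + u*I = u**2 + I*u)
(H(-13) + k(q, 12))*(-205) = ((1 - 7*(-13)) + 0*(12 + 0))*(-205) = ((1 + 91) + 0*12)*(-205) = (92 + 0)*(-205) = 92*(-205) = -18860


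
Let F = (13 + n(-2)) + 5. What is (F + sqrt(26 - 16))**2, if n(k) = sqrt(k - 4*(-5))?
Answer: (18 + sqrt(10) + 3*sqrt(2))**2 ≈ 645.41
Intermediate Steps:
n(k) = sqrt(20 + k) (n(k) = sqrt(k + 20) = sqrt(20 + k))
F = 18 + 3*sqrt(2) (F = (13 + sqrt(20 - 2)) + 5 = (13 + sqrt(18)) + 5 = (13 + 3*sqrt(2)) + 5 = 18 + 3*sqrt(2) ≈ 22.243)
(F + sqrt(26 - 16))**2 = ((18 + 3*sqrt(2)) + sqrt(26 - 16))**2 = ((18 + 3*sqrt(2)) + sqrt(10))**2 = (18 + sqrt(10) + 3*sqrt(2))**2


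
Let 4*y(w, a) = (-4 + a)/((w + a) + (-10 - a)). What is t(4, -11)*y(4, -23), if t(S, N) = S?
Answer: 9/2 ≈ 4.5000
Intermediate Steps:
y(w, a) = (-4 + a)/(4*(-10 + w)) (y(w, a) = ((-4 + a)/((w + a) + (-10 - a)))/4 = ((-4 + a)/((a + w) + (-10 - a)))/4 = ((-4 + a)/(-10 + w))/4 = (-4 + a)/(4*(-10 + w)))
t(4, -11)*y(4, -23) = 4*((-4 - 23)/(4*(-10 + 4))) = 4*((1/4)*(-27)/(-6)) = 4*((1/4)*(-1/6)*(-27)) = 4*(9/8) = 9/2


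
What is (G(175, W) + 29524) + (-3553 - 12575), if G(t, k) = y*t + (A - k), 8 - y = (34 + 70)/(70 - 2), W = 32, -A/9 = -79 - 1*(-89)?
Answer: 244908/17 ≈ 14406.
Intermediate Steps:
A = -90 (A = -9*(-79 - 1*(-89)) = -9*(-79 + 89) = -9*10 = -90)
y = 110/17 (y = 8 - (34 + 70)/(70 - 2) = 8 - 104/68 = 8 - 1*26/17 = 8 - 26/17 = 110/17 ≈ 6.4706)
G(t, k) = -90 - k + 110*t/17 (G(t, k) = 110*t/17 + (-90 - k) = -90 - k + 110*t/17)
(G(175, W) + 29524) + (-3553 - 12575) = ((-90 - 1*32 + (110/17)*175) + 29524) + (-3553 - 12575) = ((-90 - 32 + 19250/17) + 29524) - 16128 = (17176/17 + 29524) - 16128 = 519084/17 - 16128 = 244908/17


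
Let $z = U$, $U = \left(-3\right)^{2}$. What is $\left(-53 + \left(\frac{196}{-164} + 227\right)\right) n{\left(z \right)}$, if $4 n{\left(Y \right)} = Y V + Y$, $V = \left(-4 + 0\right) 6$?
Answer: $- \frac{1466595}{164} \approx -8942.7$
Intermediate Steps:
$V = -24$ ($V = \left(-4\right) 6 = -24$)
$U = 9$
$z = 9$
$n{\left(Y \right)} = - \frac{23 Y}{4}$ ($n{\left(Y \right)} = \frac{Y \left(-24\right) + Y}{4} = \frac{- 24 Y + Y}{4} = \frac{\left(-23\right) Y}{4} = - \frac{23 Y}{4}$)
$\left(-53 + \left(\frac{196}{-164} + 227\right)\right) n{\left(z \right)} = \left(-53 + \left(\frac{196}{-164} + 227\right)\right) \left(\left(- \frac{23}{4}\right) 9\right) = \left(-53 + \left(196 \left(- \frac{1}{164}\right) + 227\right)\right) \left(- \frac{207}{4}\right) = \left(-53 + \left(- \frac{49}{41} + 227\right)\right) \left(- \frac{207}{4}\right) = \left(-53 + \frac{9258}{41}\right) \left(- \frac{207}{4}\right) = \frac{7085}{41} \left(- \frac{207}{4}\right) = - \frac{1466595}{164}$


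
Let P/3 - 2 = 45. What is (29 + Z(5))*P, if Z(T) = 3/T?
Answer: 20868/5 ≈ 4173.6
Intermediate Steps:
P = 141 (P = 6 + 3*45 = 6 + 135 = 141)
(29 + Z(5))*P = (29 + 3/5)*141 = (148/5)*141 = 20868/5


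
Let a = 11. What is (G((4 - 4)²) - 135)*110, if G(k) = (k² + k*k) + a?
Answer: -13640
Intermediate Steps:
G(k) = 11 + 2*k² (G(k) = (k² + k*k) + 11 = (k² + k²) + 11 = 2*k² + 11 = 11 + 2*k²)
(G((4 - 4)²) - 135)*110 = ((11 + 2*((4 - 4)²)²) - 135)*110 = ((11 + 2*(0²)²) - 135)*110 = ((11 + 2*0²) - 135)*110 = ((11 + 2*0) - 135)*110 = ((11 + 0) - 135)*110 = (11 - 135)*110 = -124*110 = -13640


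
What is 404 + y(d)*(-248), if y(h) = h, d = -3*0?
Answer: 404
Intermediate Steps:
d = 0
404 + y(d)*(-248) = 404 + 0*(-248) = 404 + 0 = 404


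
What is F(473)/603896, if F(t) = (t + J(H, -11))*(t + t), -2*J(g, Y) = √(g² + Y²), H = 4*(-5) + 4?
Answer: 223729/301948 - 473*√377/603896 ≈ 0.72574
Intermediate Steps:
H = -16 (H = -20 + 4 = -16)
J(g, Y) = -√(Y² + g²)/2 (J(g, Y) = -√(g² + Y²)/2 = -√(Y² + g²)/2)
F(t) = 2*t*(t - √377/2) (F(t) = (t - √((-11)² + (-16)²)/2)*(t + t) = (t - √(121 + 256)/2)*(2*t) = (t - √377/2)*(2*t) = 2*t*(t - √377/2))
F(473)/603896 = (473*(-√377 + 2*473))/603896 = (473*(-√377 + 946))*(1/603896) = (473*(946 - √377))*(1/603896) = (447458 - 473*√377)*(1/603896) = 223729/301948 - 473*√377/603896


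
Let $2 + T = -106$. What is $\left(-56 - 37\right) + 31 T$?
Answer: $-3441$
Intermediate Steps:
$T = -108$ ($T = -2 - 106 = -108$)
$\left(-56 - 37\right) + 31 T = \left(-56 - 37\right) + 31 \left(-108\right) = -93 - 3348 = -3441$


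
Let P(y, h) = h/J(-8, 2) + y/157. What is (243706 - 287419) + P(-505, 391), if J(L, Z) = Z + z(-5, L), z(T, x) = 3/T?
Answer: -47737187/1099 ≈ -43437.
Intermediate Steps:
J(L, Z) = -⅗ + Z (J(L, Z) = Z + 3/(-5) = Z + 3*(-⅕) = Z - ⅗ = -⅗ + Z)
P(y, h) = y/157 + 5*h/7 (P(y, h) = h/(-⅗ + 2) + y/157 = h/(7/5) + y*(1/157) = h*(5/7) + y/157 = 5*h/7 + y/157 = y/157 + 5*h/7)
(243706 - 287419) + P(-505, 391) = (243706 - 287419) + ((1/157)*(-505) + (5/7)*391) = -43713 + (-505/157 + 1955/7) = -43713 + 303400/1099 = -47737187/1099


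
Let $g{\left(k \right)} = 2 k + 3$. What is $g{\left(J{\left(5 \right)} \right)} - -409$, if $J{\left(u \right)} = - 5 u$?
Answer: $362$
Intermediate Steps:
$g{\left(k \right)} = 3 + 2 k$
$g{\left(J{\left(5 \right)} \right)} - -409 = \left(3 + 2 \left(\left(-5\right) 5\right)\right) - -409 = \left(3 + 2 \left(-25\right)\right) + 409 = \left(3 - 50\right) + 409 = -47 + 409 = 362$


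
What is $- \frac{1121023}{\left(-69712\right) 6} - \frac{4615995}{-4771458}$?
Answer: $\frac{404425312343}{110875960032} \approx 3.6475$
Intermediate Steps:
$- \frac{1121023}{\left(-69712\right) 6} - \frac{4615995}{-4771458} = - \frac{1121023}{-418272} - - \frac{1538665}{1590486} = \left(-1121023\right) \left(- \frac{1}{418272}\right) + \frac{1538665}{1590486} = \frac{1121023}{418272} + \frac{1538665}{1590486} = \frac{404425312343}{110875960032}$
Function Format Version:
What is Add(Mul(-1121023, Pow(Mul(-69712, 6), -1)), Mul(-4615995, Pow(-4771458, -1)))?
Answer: Rational(404425312343, 110875960032) ≈ 3.6475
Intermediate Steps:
Add(Mul(-1121023, Pow(Mul(-69712, 6), -1)), Mul(-4615995, Pow(-4771458, -1))) = Add(Mul(-1121023, Pow(-418272, -1)), Mul(-4615995, Rational(-1, 4771458))) = Add(Mul(-1121023, Rational(-1, 418272)), Rational(1538665, 1590486)) = Add(Rational(1121023, 418272), Rational(1538665, 1590486)) = Rational(404425312343, 110875960032)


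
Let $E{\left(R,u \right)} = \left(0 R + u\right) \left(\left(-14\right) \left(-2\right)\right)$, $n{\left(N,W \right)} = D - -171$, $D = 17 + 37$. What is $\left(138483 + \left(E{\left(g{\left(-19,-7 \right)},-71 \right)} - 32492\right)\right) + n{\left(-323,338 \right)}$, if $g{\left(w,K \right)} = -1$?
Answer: $104228$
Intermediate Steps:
$D = 54$
$n{\left(N,W \right)} = 225$ ($n{\left(N,W \right)} = 54 - -171 = 54 + 171 = 225$)
$E{\left(R,u \right)} = 28 u$ ($E{\left(R,u \right)} = \left(0 + u\right) 28 = u 28 = 28 u$)
$\left(138483 + \left(E{\left(g{\left(-19,-7 \right)},-71 \right)} - 32492\right)\right) + n{\left(-323,338 \right)} = \left(138483 + \left(28 \left(-71\right) - 32492\right)\right) + 225 = \left(138483 - 34480\right) + 225 = 104003 + 225 = 104228$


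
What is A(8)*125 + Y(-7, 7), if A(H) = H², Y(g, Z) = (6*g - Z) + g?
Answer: 7944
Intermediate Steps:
Y(g, Z) = -Z + 7*g (Y(g, Z) = (-Z + 6*g) + g = -Z + 7*g)
A(8)*125 + Y(-7, 7) = 8²*125 + (-1*7 + 7*(-7)) = 64*125 + (-7 - 49) = 8000 - 56 = 7944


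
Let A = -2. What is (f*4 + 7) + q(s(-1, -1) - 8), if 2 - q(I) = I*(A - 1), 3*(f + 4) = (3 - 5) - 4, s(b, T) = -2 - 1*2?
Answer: -51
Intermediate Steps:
s(b, T) = -4 (s(b, T) = -2 - 2 = -4)
f = -6 (f = -4 + ((3 - 5) - 4)/3 = -4 + (-2 - 4)/3 = -4 + (⅓)*(-6) = -4 - 2 = -6)
q(I) = 2 + 3*I (q(I) = 2 - I*(-2 - 1) = 2 - I*(-3) = 2 - (-3)*I = 2 + 3*I)
(f*4 + 7) + q(s(-1, -1) - 8) = (-6*4 + 7) + (2 + 3*(-4 - 8)) = (-24 + 7) + (2 + 3*(-12)) = -17 + (2 - 36) = -17 - 34 = -51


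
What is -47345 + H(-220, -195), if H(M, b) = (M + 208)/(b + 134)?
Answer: -2888033/61 ≈ -47345.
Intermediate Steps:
H(M, b) = (208 + M)/(134 + b)
-47345 + H(-220, -195) = -47345 + (208 - 220)/(134 - 195) = -47345 - 12/(-61) = -47345 - 1/61*(-12) = -47345 + 12/61 = -2888033/61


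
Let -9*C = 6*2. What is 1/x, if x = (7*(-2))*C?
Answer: 3/56 ≈ 0.053571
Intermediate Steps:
C = -4/3 (C = -2*2/3 = -⅑*12 = -4/3 ≈ -1.3333)
x = 56/3 (x = (7*(-2))*(-4/3) = -14*(-4/3) = 56/3 ≈ 18.667)
1/x = 1/(56/3) = 3/56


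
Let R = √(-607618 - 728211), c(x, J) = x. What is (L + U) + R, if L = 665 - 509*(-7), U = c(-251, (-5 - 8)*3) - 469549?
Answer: -465572 + I*√1335829 ≈ -4.6557e+5 + 1155.8*I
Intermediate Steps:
U = -469800 (U = -251 - 469549 = -469800)
R = I*√1335829 (R = √(-1335829) = I*√1335829 ≈ 1155.8*I)
L = 4228 (L = 665 + 3563 = 4228)
(L + U) + R = (4228 - 469800) + I*√1335829 = -465572 + I*√1335829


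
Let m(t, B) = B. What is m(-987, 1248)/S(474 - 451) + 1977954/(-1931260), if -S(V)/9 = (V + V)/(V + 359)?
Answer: -76793336693/66628470 ≈ -1152.6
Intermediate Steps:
S(V) = -18*V/(359 + V) (S(V) = -9*(V + V)/(V + 359) = -9*2*V/(359 + V) = -18*V/(359 + V))
m(-987, 1248)/S(474 - 451) + 1977954/(-1931260) = 1248/((-18*(474 - 451)/(359 + (474 - 451)))) + 1977954/(-1931260) = 1248/((-18*23/(359 + 23))) + 1977954*(-1/1931260) = 1248/((-18*23/382)) - 988977/965630 = 1248/((-18*23*1/382)) - 988977/965630 = 1248/(-207/191) - 988977/965630 = 1248*(-191/207) - 988977/965630 = -79456/69 - 988977/965630 = -76793336693/66628470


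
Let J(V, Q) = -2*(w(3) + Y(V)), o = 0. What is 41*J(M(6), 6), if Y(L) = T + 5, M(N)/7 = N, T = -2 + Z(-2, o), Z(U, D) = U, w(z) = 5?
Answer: -492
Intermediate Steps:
T = -4 (T = -2 - 2 = -4)
M(N) = 7*N
Y(L) = 1 (Y(L) = -4 + 5 = 1)
J(V, Q) = -12 (J(V, Q) = -2*(5 + 1) = -2*6 = -12)
41*J(M(6), 6) = 41*(-12) = -492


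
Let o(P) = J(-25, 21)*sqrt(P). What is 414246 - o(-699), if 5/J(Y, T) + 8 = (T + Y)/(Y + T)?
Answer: 414246 + 5*I*sqrt(699)/7 ≈ 4.1425e+5 + 18.885*I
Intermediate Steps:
J(Y, T) = -5/7 (J(Y, T) = 5/(-8 + (T + Y)/(Y + T)) = 5/(-8 + (T + Y)/(T + Y)) = 5/(-8 + 1) = 5/(-7) = 5*(-1/7) = -5/7)
o(P) = -5*sqrt(P)/7
414246 - o(-699) = 414246 - (-5)*sqrt(-699)/7 = 414246 - (-5)*I*sqrt(699)/7 = 414246 + 5*I*sqrt(699)/7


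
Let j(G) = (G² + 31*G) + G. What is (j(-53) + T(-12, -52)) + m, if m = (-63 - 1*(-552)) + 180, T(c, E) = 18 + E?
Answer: 1748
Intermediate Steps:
m = 669 (m = (-63 + 552) + 180 = 489 + 180 = 669)
j(G) = G² + 32*G
(j(-53) + T(-12, -52)) + m = (-53*(32 - 53) + (18 - 52)) + 669 = (-53*(-21) - 34) + 669 = (1113 - 34) + 669 = 1079 + 669 = 1748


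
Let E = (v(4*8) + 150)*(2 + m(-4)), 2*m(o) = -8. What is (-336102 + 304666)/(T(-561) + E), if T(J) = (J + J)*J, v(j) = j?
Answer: -15718/314539 ≈ -0.049972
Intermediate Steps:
m(o) = -4 (m(o) = (½)*(-8) = -4)
T(J) = 2*J² (T(J) = (2*J)*J = 2*J²)
E = -364 (E = (4*8 + 150)*(2 - 4) = (32 + 150)*(-2) = 182*(-2) = -364)
(-336102 + 304666)/(T(-561) + E) = (-336102 + 304666)/(2*(-561)² - 364) = -31436/(2*314721 - 364) = -31436/(629442 - 364) = -31436/629078 = -31436*1/629078 = -15718/314539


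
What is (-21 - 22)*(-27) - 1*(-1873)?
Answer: 3034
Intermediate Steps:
(-21 - 22)*(-27) - 1*(-1873) = -43*(-27) + 1873 = 1161 + 1873 = 3034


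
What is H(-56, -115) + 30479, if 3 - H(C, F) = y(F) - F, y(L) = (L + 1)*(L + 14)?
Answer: 18853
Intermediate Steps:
y(L) = (1 + L)*(14 + L)
H(C, F) = -11 - F² - 14*F (H(C, F) = 3 - ((14 + F² + 15*F) - F) = 3 - (14 + F² + 14*F) = 3 + (-14 - F² - 14*F) = -11 - F² - 14*F)
H(-56, -115) + 30479 = (-11 - 1*(-115)² - 14*(-115)) + 30479 = (-11 - 1*13225 + 1610) + 30479 = (-11 - 13225 + 1610) + 30479 = -11626 + 30479 = 18853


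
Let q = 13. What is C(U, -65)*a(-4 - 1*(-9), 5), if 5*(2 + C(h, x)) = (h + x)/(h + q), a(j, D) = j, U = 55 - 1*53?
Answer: -71/5 ≈ -14.200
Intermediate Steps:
U = 2 (U = 55 - 53 = 2)
C(h, x) = -2 + (h + x)/(5*(13 + h)) (C(h, x) = -2 + ((h + x)/(h + 13))/5 = -2 + ((h + x)/(13 + h))/5 = -2 + (h + x)/(5*(13 + h)))
C(U, -65)*a(-4 - 1*(-9), 5) = ((-130 - 65 - 9*2)/(5*(13 + 2)))*(-4 - 1*(-9)) = ((⅕)*(-130 - 65 - 18)/15)*(-4 + 9) = ((⅕)*(1/15)*(-213))*5 = -71/25*5 = -71/5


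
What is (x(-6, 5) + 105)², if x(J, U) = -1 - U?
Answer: 9801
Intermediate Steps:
(x(-6, 5) + 105)² = ((-1 - 1*5) + 105)² = ((-1 - 5) + 105)² = (-6 + 105)² = 99² = 9801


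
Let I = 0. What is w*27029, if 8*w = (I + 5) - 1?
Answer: 27029/2 ≈ 13515.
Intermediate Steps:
w = ½ (w = ((0 + 5) - 1)/8 = (5 - 1)/8 = (⅛)*4 = ½ ≈ 0.50000)
w*27029 = (½)*27029 = 27029/2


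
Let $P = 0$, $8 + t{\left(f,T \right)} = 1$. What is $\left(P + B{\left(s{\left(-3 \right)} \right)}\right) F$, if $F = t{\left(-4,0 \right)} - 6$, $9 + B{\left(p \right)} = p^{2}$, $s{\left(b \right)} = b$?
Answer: $0$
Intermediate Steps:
$t{\left(f,T \right)} = -7$ ($t{\left(f,T \right)} = -8 + 1 = -7$)
$B{\left(p \right)} = -9 + p^{2}$
$F = -13$ ($F = -7 - 6 = -13$)
$\left(P + B{\left(s{\left(-3 \right)} \right)}\right) F = \left(0 - \left(9 - \left(-3\right)^{2}\right)\right) \left(-13\right) = \left(0 + \left(-9 + 9\right)\right) \left(-13\right) = \left(0 + 0\right) \left(-13\right) = 0 \left(-13\right) = 0$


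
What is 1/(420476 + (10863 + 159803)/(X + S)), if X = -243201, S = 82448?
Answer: 160753/67592607762 ≈ 2.3783e-6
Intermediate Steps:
1/(420476 + (10863 + 159803)/(X + S)) = 1/(420476 + (10863 + 159803)/(-243201 + 82448)) = 1/(420476 + 170666/(-160753)) = 1/(420476 + 170666*(-1/160753)) = 1/(420476 - 170666/160753) = 1/(67592607762/160753) = 160753/67592607762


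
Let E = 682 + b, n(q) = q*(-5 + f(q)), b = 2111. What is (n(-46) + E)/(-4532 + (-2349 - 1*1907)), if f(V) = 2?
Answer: -2931/8788 ≈ -0.33352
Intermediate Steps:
n(q) = -3*q (n(q) = q*(-5 + 2) = q*(-3) = -3*q)
E = 2793 (E = 682 + 2111 = 2793)
(n(-46) + E)/(-4532 + (-2349 - 1*1907)) = (-3*(-46) + 2793)/(-4532 + (-2349 - 1*1907)) = (138 + 2793)/(-4532 + (-2349 - 1907)) = 2931/(-4532 - 4256) = 2931/(-8788) = 2931*(-1/8788) = -2931/8788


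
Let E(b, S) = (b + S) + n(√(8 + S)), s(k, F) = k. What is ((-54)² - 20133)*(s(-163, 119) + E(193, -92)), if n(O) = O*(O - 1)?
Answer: 2513682 + 34434*I*√21 ≈ 2.5137e+6 + 1.578e+5*I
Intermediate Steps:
n(O) = O*(-1 + O)
E(b, S) = S + b + √(8 + S)*(-1 + √(8 + S)) (E(b, S) = (b + S) + √(8 + S)*(-1 + √(8 + S)) = (S + b) + √(8 + S)*(-1 + √(8 + S)) = S + b + √(8 + S)*(-1 + √(8 + S)))
((-54)² - 20133)*(s(-163, 119) + E(193, -92)) = ((-54)² - 20133)*(-163 + (8 + 193 - √(8 - 92) + 2*(-92))) = (2916 - 20133)*(-163 + (8 + 193 - √(-84) - 184)) = -17217*(-163 + (8 + 193 - 2*I*√21 - 184)) = -17217*(-163 + (17 - 2*I*√21)) = -17217*(-146 - 2*I*√21) = 2513682 + 34434*I*√21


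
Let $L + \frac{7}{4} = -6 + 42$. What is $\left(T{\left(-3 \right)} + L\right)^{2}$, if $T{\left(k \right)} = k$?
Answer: $\frac{15625}{16} \approx 976.56$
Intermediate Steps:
$L = \frac{137}{4}$ ($L = - \frac{7}{4} + \left(-6 + 42\right) = - \frac{7}{4} + 36 = \frac{137}{4} \approx 34.25$)
$\left(T{\left(-3 \right)} + L\right)^{2} = \left(-3 + \frac{137}{4}\right)^{2} = \left(\frac{125}{4}\right)^{2} = \frac{15625}{16}$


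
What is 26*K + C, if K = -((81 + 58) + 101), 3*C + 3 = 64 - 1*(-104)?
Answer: -6185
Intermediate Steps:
C = 55 (C = -1 + (64 - 1*(-104))/3 = -1 + (64 + 104)/3 = -1 + (⅓)*168 = -1 + 56 = 55)
K = -240 (K = -(139 + 101) = -1*240 = -240)
26*K + C = 26*(-240) + 55 = -6240 + 55 = -6185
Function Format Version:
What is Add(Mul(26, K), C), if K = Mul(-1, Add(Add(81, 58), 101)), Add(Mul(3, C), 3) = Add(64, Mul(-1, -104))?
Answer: -6185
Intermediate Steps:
C = 55 (C = Add(-1, Mul(Rational(1, 3), Add(64, Mul(-1, -104)))) = Add(-1, Mul(Rational(1, 3), Add(64, 104))) = Add(-1, Mul(Rational(1, 3), 168)) = Add(-1, 56) = 55)
K = -240 (K = Mul(-1, Add(139, 101)) = Mul(-1, 240) = -240)
Add(Mul(26, K), C) = Add(Mul(26, -240), 55) = Add(-6240, 55) = -6185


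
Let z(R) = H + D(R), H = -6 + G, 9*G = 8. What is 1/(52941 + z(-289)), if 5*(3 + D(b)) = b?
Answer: 45/2379379 ≈ 1.8912e-5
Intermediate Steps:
G = 8/9 (G = (1/9)*8 = 8/9 ≈ 0.88889)
D(b) = -3 + b/5
H = -46/9 (H = -6 + 8/9 = -46/9 ≈ -5.1111)
z(R) = -73/9 + R/5 (z(R) = -46/9 + (-3 + R/5) = -73/9 + R/5)
1/(52941 + z(-289)) = 1/(52941 + (-73/9 + (1/5)*(-289))) = 1/(52941 + (-73/9 - 289/5)) = 1/(52941 - 2966/45) = 1/(2379379/45) = 45/2379379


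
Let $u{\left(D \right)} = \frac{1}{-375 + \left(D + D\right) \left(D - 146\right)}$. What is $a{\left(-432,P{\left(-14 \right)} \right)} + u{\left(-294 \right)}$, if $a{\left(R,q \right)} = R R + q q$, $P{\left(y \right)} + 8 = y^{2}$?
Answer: $\frac{57344322961}{258345} \approx 2.2197 \cdot 10^{5}$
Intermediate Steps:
$P{\left(y \right)} = -8 + y^{2}$
$u{\left(D \right)} = \frac{1}{-375 + 2 D \left(-146 + D\right)}$
$a{\left(R,q \right)} = R^{2} + q^{2}$
$a{\left(-432,P{\left(-14 \right)} \right)} + u{\left(-294 \right)} = \left(\left(-432\right)^{2} + \left(-8 + \left(-14\right)^{2}\right)^{2}\right) + \frac{1}{-375 - -85848 + 2 \left(-294\right)^{2}} = \left(186624 + \left(-8 + 196\right)^{2}\right) + \frac{1}{-375 + 85848 + 2 \cdot 86436} = \left(186624 + 188^{2}\right) + \frac{1}{-375 + 85848 + 172872} = \left(186624 + 35344\right) + \frac{1}{258345} = 221968 + \frac{1}{258345} = \frac{57344322961}{258345}$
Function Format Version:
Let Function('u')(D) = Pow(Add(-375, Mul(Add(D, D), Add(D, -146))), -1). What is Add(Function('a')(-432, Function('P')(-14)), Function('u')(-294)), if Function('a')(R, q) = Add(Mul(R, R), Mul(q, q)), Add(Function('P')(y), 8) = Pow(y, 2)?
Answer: Rational(57344322961, 258345) ≈ 2.2197e+5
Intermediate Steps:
Function('P')(y) = Add(-8, Pow(y, 2))
Function('u')(D) = Pow(Add(-375, Mul(2, D, Add(-146, D))), -1) (Function('u')(D) = Pow(Add(-375, Mul(Mul(2, D), Add(-146, D))), -1) = Pow(Add(-375, Mul(2, D, Add(-146, D))), -1))
Function('a')(R, q) = Add(Pow(R, 2), Pow(q, 2))
Add(Function('a')(-432, Function('P')(-14)), Function('u')(-294)) = Add(Add(Pow(-432, 2), Pow(Add(-8, Pow(-14, 2)), 2)), Pow(Add(-375, Mul(-292, -294), Mul(2, Pow(-294, 2))), -1)) = Add(Add(186624, Pow(Add(-8, 196), 2)), Pow(Add(-375, 85848, Mul(2, 86436)), -1)) = Add(Add(186624, Pow(188, 2)), Pow(Add(-375, 85848, 172872), -1)) = Add(Add(186624, 35344), Pow(258345, -1)) = Add(221968, Rational(1, 258345)) = Rational(57344322961, 258345)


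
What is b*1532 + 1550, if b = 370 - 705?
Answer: -511670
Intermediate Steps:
b = -335
b*1532 + 1550 = -335*1532 + 1550 = -513220 + 1550 = -511670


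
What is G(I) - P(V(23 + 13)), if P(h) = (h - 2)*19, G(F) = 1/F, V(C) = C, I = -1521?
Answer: -982567/1521 ≈ -646.00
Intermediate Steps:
P(h) = -38 + 19*h (P(h) = (-2 + h)*19 = -38 + 19*h)
G(I) - P(V(23 + 13)) = 1/(-1521) - (-38 + 19*(23 + 13)) = -1/1521 - (-38 + 19*36) = -1/1521 - (-38 + 684) = -1/1521 - 1*646 = -1/1521 - 646 = -982567/1521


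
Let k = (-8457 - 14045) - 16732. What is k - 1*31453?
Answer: -70687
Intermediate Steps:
k = -39234 (k = -22502 - 16732 = -39234)
k - 1*31453 = -39234 - 1*31453 = -39234 - 31453 = -70687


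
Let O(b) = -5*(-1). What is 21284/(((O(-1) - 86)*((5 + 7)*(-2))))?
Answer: 5321/486 ≈ 10.949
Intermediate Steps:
O(b) = 5
21284/(((O(-1) - 86)*((5 + 7)*(-2)))) = 21284/(((5 - 86)*((5 + 7)*(-2)))) = 21284/((-972*(-2))) = 21284/((-81*(-24))) = 21284/1944 = 21284*(1/1944) = 5321/486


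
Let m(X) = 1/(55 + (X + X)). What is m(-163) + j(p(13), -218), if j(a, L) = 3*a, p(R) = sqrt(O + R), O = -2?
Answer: -1/271 + 3*sqrt(11) ≈ 9.9462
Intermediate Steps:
p(R) = sqrt(-2 + R)
m(X) = 1/(55 + 2*X)
m(-163) + j(p(13), -218) = 1/(55 + 2*(-163)) + 3*sqrt(-2 + 13) = 1/(55 - 326) + 3*sqrt(11) = 1/(-271) + 3*sqrt(11) = -1/271 + 3*sqrt(11)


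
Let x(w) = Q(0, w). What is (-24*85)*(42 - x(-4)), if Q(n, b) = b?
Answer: -93840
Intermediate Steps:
x(w) = w
(-24*85)*(42 - x(-4)) = (-24*85)*(42 - 1*(-4)) = -2040*(42 + 4) = -2040*46 = -93840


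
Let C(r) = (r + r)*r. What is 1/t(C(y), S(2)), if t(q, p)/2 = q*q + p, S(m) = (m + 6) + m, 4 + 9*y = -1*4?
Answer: 6561/163988 ≈ 0.040009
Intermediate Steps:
y = -8/9 (y = -4/9 + (-1*4)/9 = -4/9 + (⅑)*(-4) = -4/9 - 4/9 = -8/9 ≈ -0.88889)
C(r) = 2*r² (C(r) = (2*r)*r = 2*r²)
S(m) = 6 + 2*m (S(m) = (6 + m) + m = 6 + 2*m)
t(q, p) = 2*p + 2*q² (t(q, p) = 2*(q*q + p) = 2*(q² + p) = 2*(p + q²) = 2*p + 2*q²)
1/t(C(y), S(2)) = 1/(2*(6 + 2*2) + 2*(2*(-8/9)²)²) = 1/(2*(6 + 4) + 2*(2*(64/81))²) = 1/(2*10 + 2*(128/81)²) = 1/(20 + 2*(16384/6561)) = 1/(20 + 32768/6561) = 1/(163988/6561) = 6561/163988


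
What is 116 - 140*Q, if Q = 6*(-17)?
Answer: 14396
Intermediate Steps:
Q = -102
116 - 140*Q = 116 - 140*(-102) = 116 + 14280 = 14396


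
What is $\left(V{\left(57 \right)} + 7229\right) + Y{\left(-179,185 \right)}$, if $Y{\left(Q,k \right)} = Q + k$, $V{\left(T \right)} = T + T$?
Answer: $7349$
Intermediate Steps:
$V{\left(T \right)} = 2 T$
$\left(V{\left(57 \right)} + 7229\right) + Y{\left(-179,185 \right)} = \left(2 \cdot 57 + 7229\right) + \left(-179 + 185\right) = \left(114 + 7229\right) + 6 = 7343 + 6 = 7349$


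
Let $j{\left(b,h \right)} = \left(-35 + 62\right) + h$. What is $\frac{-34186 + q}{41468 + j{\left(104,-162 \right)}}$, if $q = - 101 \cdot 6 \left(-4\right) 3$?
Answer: $- \frac{26914}{41333} \approx -0.65115$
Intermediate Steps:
$q = 7272$ ($q = - 101 \left(\left(-24\right) 3\right) = \left(-101\right) \left(-72\right) = 7272$)
$j{\left(b,h \right)} = 27 + h$
$\frac{-34186 + q}{41468 + j{\left(104,-162 \right)}} = \frac{-34186 + 7272}{41468 + \left(27 - 162\right)} = - \frac{26914}{41468 - 135} = - \frac{26914}{41333}$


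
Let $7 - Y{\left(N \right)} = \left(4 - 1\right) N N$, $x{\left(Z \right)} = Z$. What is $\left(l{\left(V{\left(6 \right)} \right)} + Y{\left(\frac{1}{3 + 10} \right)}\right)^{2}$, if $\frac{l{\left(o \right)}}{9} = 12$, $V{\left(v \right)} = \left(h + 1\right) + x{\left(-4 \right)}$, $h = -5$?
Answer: $\frac{377602624}{28561} \approx 13221.0$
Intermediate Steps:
$V{\left(v \right)} = -8$ ($V{\left(v \right)} = \left(-5 + 1\right) - 4 = -4 - 4 = -8$)
$l{\left(o \right)} = 108$ ($l{\left(o \right)} = 9 \cdot 12 = 108$)
$Y{\left(N \right)} = 7 - 3 N^{2}$ ($Y{\left(N \right)} = 7 - \left(4 - 1\right) N N = 7 - 3 N N = 7 - 3 N^{2}$)
$\left(l{\left(V{\left(6 \right)} \right)} + Y{\left(\frac{1}{3 + 10} \right)}\right)^{2} = \left(108 + \left(7 - 3 \left(\frac{1}{3 + 10}\right)^{2}\right)\right)^{2} = \left(108 + \left(7 - 3 \left(\frac{1}{13}\right)^{2}\right)\right)^{2} = \left(108 + \left(7 - \frac{3}{169}\right)\right)^{2} = \left(108 + \frac{1180}{169}\right)^{2} = \left(\frac{19432}{169}\right)^{2} = \frac{377602624}{28561}$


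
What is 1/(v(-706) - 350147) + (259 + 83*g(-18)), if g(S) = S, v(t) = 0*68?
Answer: -432431546/350147 ≈ -1235.0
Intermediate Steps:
v(t) = 0
1/(v(-706) - 350147) + (259 + 83*g(-18)) = 1/(0 - 350147) + (259 + 83*(-18)) = 1/(-350147) + (259 - 1494) = -1/350147 - 1235 = -432431546/350147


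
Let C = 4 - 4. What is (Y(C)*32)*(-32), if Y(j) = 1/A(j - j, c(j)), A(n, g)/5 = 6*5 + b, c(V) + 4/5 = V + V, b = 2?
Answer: -32/5 ≈ -6.4000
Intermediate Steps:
C = 0
c(V) = -4/5 + 2*V (c(V) = -4/5 + (V + V) = -4/5 + 2*V)
A(n, g) = 160 (A(n, g) = 5*(6*5 + 2) = 5*(30 + 2) = 5*32 = 160)
Y(j) = 1/160
(Y(C)*32)*(-32) = ((1/160)*32)*(-32) = (1/5)*(-32) = -32/5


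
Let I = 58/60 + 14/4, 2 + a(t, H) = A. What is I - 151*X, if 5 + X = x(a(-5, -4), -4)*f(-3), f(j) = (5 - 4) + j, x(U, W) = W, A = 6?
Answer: -6728/15 ≈ -448.53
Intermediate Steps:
a(t, H) = 4 (a(t, H) = -2 + 6 = 4)
f(j) = 1 + j
I = 67/15 (I = 58*(1/60) + 14*(¼) = 29/30 + 7/2 = 67/15 ≈ 4.4667)
X = 3 (X = -5 - 4*(1 - 3) = -5 - 4*(-2) = -5 + 8 = 3)
I - 151*X = 67/15 - 151*3 = 67/15 - 453 = -6728/15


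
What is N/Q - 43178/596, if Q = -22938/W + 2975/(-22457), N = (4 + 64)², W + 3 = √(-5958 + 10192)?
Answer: -19654577047918057483/273601129149699542 - 185088318117792*√4234/918124594462079 ≈ -84.954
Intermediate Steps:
W = -3 + √4234 (W = -3 + √(-5958 + 10192) = -3 + √4234 ≈ 62.069)
N = 4624 (N = 68² = 4624)
Q = -175/1321 - 22938/(-3 + √4234) (Q = -22938/(-3 + √4234) + 2975/(-22457) = -22938/(-3 + √4234) + 2975*(-1/22457) = -22938/(-3 + √4234) - 175/1321 = -175/1321 - 22938/(-3 + √4234) ≈ -369.69)
N/Q - 43178/596 = 4624/(-91642669/5581225 - 22938*√4234/4225) - 43178/596 = 4624/(-91642669/5581225 - 22938*√4234/4225) - 43178*1/596 = 4624/(-91642669/5581225 - 22938*√4234/4225) - 21589/298 = -21589/298 + 4624/(-91642669/5581225 - 22938*√4234/4225)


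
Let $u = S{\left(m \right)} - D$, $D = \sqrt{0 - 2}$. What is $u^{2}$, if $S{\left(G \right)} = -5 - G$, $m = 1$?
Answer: $\left(6 + i \sqrt{2}\right)^{2} \approx 34.0 + 16.971 i$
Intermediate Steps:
$D = i \sqrt{2}$ ($D = \sqrt{-2} = i \sqrt{2} \approx 1.4142 i$)
$u = -6 - i \sqrt{2}$ ($u = \left(-5 - 1\right) - i \sqrt{2} = -6 - i \sqrt{2} \approx -6.0 - 1.4142 i$)
$u^{2} = \left(-6 - i \sqrt{2}\right)^{2}$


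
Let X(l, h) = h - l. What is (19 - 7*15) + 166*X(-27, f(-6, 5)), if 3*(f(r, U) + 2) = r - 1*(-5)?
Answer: 12026/3 ≈ 4008.7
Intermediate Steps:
f(r, U) = -⅓ + r/3 (f(r, U) = -2 + (r - 1*(-5))/3 = -2 + (r + 5)/3 = -2 + (5 + r)/3 = -2 + (5/3 + r/3) = -⅓ + r/3)
(19 - 7*15) + 166*X(-27, f(-6, 5)) = (19 - 7*15) + 166*((-⅓ + (⅓)*(-6)) - 1*(-27)) = (19 - 105) + 166*((-⅓ - 2) + 27) = -86 + 166*(-7/3 + 27) = -86 + 166*(74/3) = -86 + 12284/3 = 12026/3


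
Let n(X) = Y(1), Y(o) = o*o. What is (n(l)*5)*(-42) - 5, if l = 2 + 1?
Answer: -215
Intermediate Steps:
l = 3
Y(o) = o²
n(X) = 1 (n(X) = 1² = 1)
(n(l)*5)*(-42) - 5 = (1*5)*(-42) - 5 = 5*(-42) - 5 = -210 - 5 = -215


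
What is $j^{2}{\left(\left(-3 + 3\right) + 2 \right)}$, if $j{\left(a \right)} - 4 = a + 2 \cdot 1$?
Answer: $64$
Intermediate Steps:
$j{\left(a \right)} = 6 + a$ ($j{\left(a \right)} = 4 + \left(a + 2 \cdot 1\right) = 4 + \left(a + 2\right) = 4 + \left(2 + a\right) = 6 + a$)
$j^{2}{\left(\left(-3 + 3\right) + 2 \right)} = \left(6 + \left(\left(-3 + 3\right) + 2\right)\right)^{2} = \left(6 + \left(0 + 2\right)\right)^{2} = \left(6 + 2\right)^{2} = 8^{2} = 64$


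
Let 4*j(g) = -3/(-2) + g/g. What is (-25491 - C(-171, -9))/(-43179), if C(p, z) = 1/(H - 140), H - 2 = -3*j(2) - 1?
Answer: 28728349/48662733 ≈ 0.59036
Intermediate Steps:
j(g) = 5/8 (j(g) = (-3/(-2) + g/g)/4 = (-3*(-½) + 1)/4 = (3/2 + 1)/4 = (¼)*(5/2) = 5/8)
H = -7/8 (H = 2 + (-3*5/8 - 1) = 2 + (-15/8 - 1) = 2 - 23/8 = -7/8 ≈ -0.87500)
C(p, z) = -8/1127 (C(p, z) = 1/(-7/8 - 140) = 1/(-1127/8) = -8/1127)
(-25491 - C(-171, -9))/(-43179) = (-25491 - 1*(-8/1127))/(-43179) = (-25491 + 8/1127)*(-1/43179) = -28728349/1127*(-1/43179) = 28728349/48662733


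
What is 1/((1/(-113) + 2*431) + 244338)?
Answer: 113/27707599 ≈ 4.0783e-6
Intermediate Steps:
1/((1/(-113) + 2*431) + 244338) = 1/((-1/113 + 862) + 244338) = 1/(97405/113 + 244338) = 1/(27707599/113) = 113/27707599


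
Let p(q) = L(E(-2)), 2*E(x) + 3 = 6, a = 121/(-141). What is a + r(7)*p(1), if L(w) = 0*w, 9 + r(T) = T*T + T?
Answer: -121/141 ≈ -0.85816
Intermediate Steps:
r(T) = -9 + T + T² (r(T) = -9 + (T*T + T) = -9 + (T² + T) = -9 + (T + T²) = -9 + T + T²)
a = -121/141 (a = 121*(-1/141) = -121/141 ≈ -0.85816)
E(x) = 3/2 (E(x) = -3/2 + (½)*6 = -3/2 + 3 = 3/2)
L(w) = 0
p(q) = 0
a + r(7)*p(1) = -121/141 + (-9 + 7 + 7²)*0 = -121/141 + (-9 + 7 + 49)*0 = -121/141 + 47*0 = -121/141 + 0 = -121/141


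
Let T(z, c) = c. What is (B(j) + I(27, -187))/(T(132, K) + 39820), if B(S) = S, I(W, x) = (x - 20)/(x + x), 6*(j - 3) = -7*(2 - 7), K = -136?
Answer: 2633/11131362 ≈ 0.00023654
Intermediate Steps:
j = 53/6 (j = 3 + (-7*(2 - 7))/6 = 3 + (-7*(-5))/6 = 3 + (1/6)*35 = 3 + 35/6 = 53/6 ≈ 8.8333)
I(W, x) = (-20 + x)/(2*x) (I(W, x) = (-20 + x)/((2*x)) = (-20 + x)*(1/(2*x)) = (-20 + x)/(2*x))
(B(j) + I(27, -187))/(T(132, K) + 39820) = (53/6 + (1/2)*(-20 - 187)/(-187))/(-136 + 39820) = (53/6 + (1/2)*(-1/187)*(-207))/39684 = (53/6 + 207/374)*(1/39684) = (5266/561)*(1/39684) = 2633/11131362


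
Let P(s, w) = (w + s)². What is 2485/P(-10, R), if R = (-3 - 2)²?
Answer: 497/45 ≈ 11.044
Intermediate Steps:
R = 25 (R = (-5)² = 25)
P(s, w) = (s + w)²
2485/P(-10, R) = 2485/((-10 + 25)²) = 2485/(15²) = 2485/225 = 2485*(1/225) = 497/45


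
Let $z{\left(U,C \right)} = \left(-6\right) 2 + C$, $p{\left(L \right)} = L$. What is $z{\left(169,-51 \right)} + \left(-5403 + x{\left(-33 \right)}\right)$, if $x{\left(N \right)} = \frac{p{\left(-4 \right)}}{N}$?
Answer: $- \frac{180374}{33} \approx -5465.9$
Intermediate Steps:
$z{\left(U,C \right)} = -12 + C$
$x{\left(N \right)} = - \frac{4}{N}$
$z{\left(169,-51 \right)} + \left(-5403 + x{\left(-33 \right)}\right) = \left(-12 - 51\right) - \left(5403 + \frac{4}{-33}\right) = -63 - \frac{178295}{33} = - \frac{180374}{33}$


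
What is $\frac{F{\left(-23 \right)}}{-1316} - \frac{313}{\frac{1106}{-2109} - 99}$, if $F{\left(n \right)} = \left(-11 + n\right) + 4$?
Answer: $\frac{437505441}{138112226} \approx 3.1678$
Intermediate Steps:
$F{\left(n \right)} = -7 + n$
$\frac{F{\left(-23 \right)}}{-1316} - \frac{313}{\frac{1106}{-2109} - 99} = \frac{-7 - 23}{-1316} - \frac{313}{\frac{1106}{-2109} - 99} = \left(-30\right) \left(- \frac{1}{1316}\right) - \frac{313}{1106 \left(- \frac{1}{2109}\right) - 99} = \frac{15}{658} - \frac{313}{- \frac{1106}{2109} - 99} = \frac{15}{658} - \frac{313}{- \frac{209897}{2109}} = \frac{15}{658} - - \frac{660117}{209897} = \frac{15}{658} + \frac{660117}{209897} = \frac{437505441}{138112226}$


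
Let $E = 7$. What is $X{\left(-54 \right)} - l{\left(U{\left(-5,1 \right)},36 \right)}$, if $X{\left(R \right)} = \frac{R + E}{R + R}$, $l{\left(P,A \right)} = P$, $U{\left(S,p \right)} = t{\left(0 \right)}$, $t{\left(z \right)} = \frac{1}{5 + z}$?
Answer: $\frac{127}{540} \approx 0.23519$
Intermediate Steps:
$U{\left(S,p \right)} = \frac{1}{5}$ ($U{\left(S,p \right)} = \frac{1}{5 + 0} = \frac{1}{5}$)
$X{\left(R \right)} = \frac{7 + R}{2 R}$ ($X{\left(R \right)} = \frac{R + 7}{R + R} = \frac{7 + R}{2 R}$)
$X{\left(-54 \right)} - l{\left(U{\left(-5,1 \right)},36 \right)} = \frac{7 - 54}{2 \left(-54\right)} - \frac{1}{5} = \frac{1}{2} \left(- \frac{1}{54}\right) \left(-47\right) - \frac{1}{5} = \frac{47}{108} - \frac{1}{5} = \frac{127}{540}$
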